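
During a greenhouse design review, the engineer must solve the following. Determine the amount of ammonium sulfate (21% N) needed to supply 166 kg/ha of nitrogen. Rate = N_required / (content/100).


Rate = N_required / (N_content / 100)
     = 166 / (21 / 100)
     = 166 / 0.21
     = 790.48 kg/ha


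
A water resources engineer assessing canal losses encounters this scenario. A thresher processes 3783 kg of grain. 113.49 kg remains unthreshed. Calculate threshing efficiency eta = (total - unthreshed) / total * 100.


eta = (total - unthreshed) / total * 100
    = (3783 - 113.49) / 3783 * 100
    = 3669.51 / 3783 * 100
    = 97%


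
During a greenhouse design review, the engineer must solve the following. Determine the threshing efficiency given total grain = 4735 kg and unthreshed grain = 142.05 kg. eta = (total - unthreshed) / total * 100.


eta = (total - unthreshed) / total * 100
    = (4735 - 142.05) / 4735 * 100
    = 4592.95 / 4735 * 100
    = 97%


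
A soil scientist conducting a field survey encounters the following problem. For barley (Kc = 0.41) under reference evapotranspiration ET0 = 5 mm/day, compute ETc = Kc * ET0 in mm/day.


ETc = Kc * ET0
    = 0.41 * 5
    = 2.05 mm/day


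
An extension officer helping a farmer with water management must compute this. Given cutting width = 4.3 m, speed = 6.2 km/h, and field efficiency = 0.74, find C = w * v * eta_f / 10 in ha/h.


C = w * v * eta_f / 10
  = 4.3 * 6.2 * 0.74 / 10
  = 19.73 / 10
  = 1.97 ha/h


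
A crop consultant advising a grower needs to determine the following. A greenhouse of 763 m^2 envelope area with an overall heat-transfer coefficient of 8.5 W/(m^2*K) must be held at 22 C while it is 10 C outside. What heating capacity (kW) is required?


dT = 22 - (10) = 12 K
Q = U * A * dT
  = 8.5 * 763 * 12
  = 77826 W = 77.83 kW


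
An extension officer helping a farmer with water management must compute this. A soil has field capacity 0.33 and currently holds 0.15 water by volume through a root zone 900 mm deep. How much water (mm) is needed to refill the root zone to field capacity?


SMD = (FC - theta) * D
    = (0.33 - 0.15) * 900
    = 0.180 * 900
    = 162 mm


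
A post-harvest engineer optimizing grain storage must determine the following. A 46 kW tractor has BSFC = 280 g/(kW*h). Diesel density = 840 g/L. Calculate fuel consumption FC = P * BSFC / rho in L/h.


FC = P * BSFC / rho_fuel
   = 46 * 280 / 840
   = 12880 / 840
   = 15.33 L/h


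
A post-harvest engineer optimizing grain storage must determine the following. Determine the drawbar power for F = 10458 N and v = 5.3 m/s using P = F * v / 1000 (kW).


P = F * v / 1000
  = 10458 * 5.3 / 1000
  = 55427.40 / 1000
  = 55.43 kW


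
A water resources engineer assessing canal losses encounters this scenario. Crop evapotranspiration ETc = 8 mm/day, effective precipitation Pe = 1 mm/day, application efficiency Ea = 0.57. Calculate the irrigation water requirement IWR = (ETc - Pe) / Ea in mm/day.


IWR = (ETc - Pe) / Ea
    = (8 - 1) / 0.57
    = 7 / 0.57
    = 12.28 mm/day


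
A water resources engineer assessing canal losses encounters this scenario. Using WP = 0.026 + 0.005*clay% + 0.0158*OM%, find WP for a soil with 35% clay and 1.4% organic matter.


WP = 0.026 + 0.005*35 + 0.0158*1.4
   = 0.026 + 0.1750 + 0.0221
   = 0.2231


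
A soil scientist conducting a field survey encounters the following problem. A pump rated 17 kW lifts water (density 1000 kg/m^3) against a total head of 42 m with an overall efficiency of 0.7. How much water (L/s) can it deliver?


Q = (P * 1000 * eta) / (rho * g * H)
  = (17 * 1000 * 0.7) / (1000 * 9.81 * 42)
  = 11900 / 412020
  = 0.02888 m^3/s = 28.88 L/s


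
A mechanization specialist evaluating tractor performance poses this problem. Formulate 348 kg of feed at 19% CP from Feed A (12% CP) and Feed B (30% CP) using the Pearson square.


parts_A = CP_b - target = 30 - 19 = 11
parts_B = target - CP_a = 19 - 12 = 7
total_parts = 11 + 7 = 18
Feed A = 348 * 11 / 18 = 212.67 kg
Feed B = 348 * 7 / 18 = 135.33 kg

212.67 kg


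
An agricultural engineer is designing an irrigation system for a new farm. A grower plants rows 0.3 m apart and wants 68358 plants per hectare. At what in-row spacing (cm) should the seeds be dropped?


spacing = 10000 / (row_sp * density)
        = 10000 / (0.3 * 68358)
        = 10000 / 20507.40
        = 0.48763 m = 48.76 cm


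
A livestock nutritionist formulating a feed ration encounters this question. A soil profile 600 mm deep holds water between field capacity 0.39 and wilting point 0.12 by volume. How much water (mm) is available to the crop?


AW = (FC - WP) * D
   = (0.39 - 0.12) * 600
   = 0.27 * 600
   = 162 mm


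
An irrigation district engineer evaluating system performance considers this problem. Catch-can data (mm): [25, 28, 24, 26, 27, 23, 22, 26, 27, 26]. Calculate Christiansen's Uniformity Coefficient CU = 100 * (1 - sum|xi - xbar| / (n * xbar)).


xbar = 254 / 10 = 25.400
sum|xi - xbar| = 15.200
CU = 100 * (1 - 15.200 / (10 * 25.400))
   = 100 * (1 - 0.0598)
   = 94.02%


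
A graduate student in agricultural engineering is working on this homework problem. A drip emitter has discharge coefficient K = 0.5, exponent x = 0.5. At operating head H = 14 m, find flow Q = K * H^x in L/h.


Q = K * H^x
  = 0.5 * 14^0.5
  = 0.5 * 3.7417
  = 1.87 L/h


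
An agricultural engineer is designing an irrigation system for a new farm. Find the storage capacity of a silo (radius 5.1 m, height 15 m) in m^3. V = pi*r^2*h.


V = pi * r^2 * h
  = pi * 5.1^2 * 15
  = pi * 26.01 * 15
  = 1225.69 m^3


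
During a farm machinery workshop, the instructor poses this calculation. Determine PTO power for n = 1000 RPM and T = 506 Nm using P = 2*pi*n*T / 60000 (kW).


P = 2*pi*n*T / 60000
  = 2*pi * 1000 * 506 / 60000
  = 3179291.77 / 60000
  = 52.99 kW


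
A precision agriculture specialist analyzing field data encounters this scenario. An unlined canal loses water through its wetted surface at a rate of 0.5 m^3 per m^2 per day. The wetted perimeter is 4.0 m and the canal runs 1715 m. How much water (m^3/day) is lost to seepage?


S = C * P * L
  = 0.5 * 4.0 * 1715
  = 3430 m^3/day


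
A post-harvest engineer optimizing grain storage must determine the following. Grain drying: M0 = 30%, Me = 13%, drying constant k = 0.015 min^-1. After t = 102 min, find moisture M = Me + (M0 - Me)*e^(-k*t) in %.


M = Me + (M0 - Me) * e^(-k*t)
  = 13 + (30 - 13) * e^(-0.015*102)
  = 13 + 17 * e^(-1.530)
  = 13 + 17 * 0.21654
  = 13 + 3.6811
  = 16.68%


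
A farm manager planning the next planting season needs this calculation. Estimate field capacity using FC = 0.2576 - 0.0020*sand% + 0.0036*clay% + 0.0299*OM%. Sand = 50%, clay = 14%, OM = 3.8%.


FC = 0.2576 - 0.0020*50 + 0.0036*14 + 0.0299*3.8
   = 0.2576 - 0.1000 + 0.0504 + 0.1136
   = 0.3216


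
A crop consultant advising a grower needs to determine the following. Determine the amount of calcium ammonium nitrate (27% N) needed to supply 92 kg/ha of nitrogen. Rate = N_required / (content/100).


Rate = N_required / (N_content / 100)
     = 92 / (27 / 100)
     = 92 / 0.27
     = 340.74 kg/ha


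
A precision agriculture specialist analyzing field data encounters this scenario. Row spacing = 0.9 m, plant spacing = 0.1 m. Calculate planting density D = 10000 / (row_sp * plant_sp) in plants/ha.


D = 10000 / (row_sp * plant_sp)
  = 10000 / (0.9 * 0.1)
  = 10000 / 0.0900
  = 111111.11 plants/ha


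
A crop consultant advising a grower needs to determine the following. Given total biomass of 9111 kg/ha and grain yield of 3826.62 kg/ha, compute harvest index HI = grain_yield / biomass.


HI = grain_yield / biomass
   = 3826.62 / 9111
   = 0.42


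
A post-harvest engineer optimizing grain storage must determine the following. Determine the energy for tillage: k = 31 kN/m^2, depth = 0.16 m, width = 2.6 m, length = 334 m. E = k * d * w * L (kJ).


E = k * d * w * L
  = 31 * 0.16 * 2.6 * 334
  = 4307.26 kJ


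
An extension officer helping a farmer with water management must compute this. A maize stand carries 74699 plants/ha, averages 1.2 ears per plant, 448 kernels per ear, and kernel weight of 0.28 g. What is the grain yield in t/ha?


Y = density * ears * kernels * kw
  = 74699 * 1.2 * 448 * 0.28 g/ha
  = 11244291.07 g/ha
  = 11244.29 kg/ha = 11.24 t/ha


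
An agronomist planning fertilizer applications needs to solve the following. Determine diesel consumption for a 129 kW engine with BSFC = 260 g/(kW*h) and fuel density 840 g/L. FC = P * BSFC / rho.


FC = P * BSFC / rho_fuel
   = 129 * 260 / 840
   = 33540 / 840
   = 39.93 L/h


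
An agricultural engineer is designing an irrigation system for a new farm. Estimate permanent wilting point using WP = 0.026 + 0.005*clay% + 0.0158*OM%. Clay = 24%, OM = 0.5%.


WP = 0.026 + 0.005*24 + 0.0158*0.5
   = 0.026 + 0.1200 + 0.0079
   = 0.1539


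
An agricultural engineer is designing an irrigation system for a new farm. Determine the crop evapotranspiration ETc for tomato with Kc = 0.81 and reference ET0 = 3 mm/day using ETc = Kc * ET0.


ETc = Kc * ET0
    = 0.81 * 3
    = 2.43 mm/day


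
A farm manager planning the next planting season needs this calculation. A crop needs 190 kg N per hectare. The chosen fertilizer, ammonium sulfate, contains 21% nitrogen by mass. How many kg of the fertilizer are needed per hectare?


Rate = N_required / (N_content / 100)
     = 190 / (21 / 100)
     = 190 / 0.21
     = 904.76 kg/ha


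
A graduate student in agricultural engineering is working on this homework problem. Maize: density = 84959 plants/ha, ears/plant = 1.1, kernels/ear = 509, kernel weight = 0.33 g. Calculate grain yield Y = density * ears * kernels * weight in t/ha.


Y = density * ears * kernels * kw
  = 84959 * 1.1 * 509 * 0.33 g/ha
  = 15697619.55 g/ha
  = 15697.62 kg/ha = 15.70 t/ha


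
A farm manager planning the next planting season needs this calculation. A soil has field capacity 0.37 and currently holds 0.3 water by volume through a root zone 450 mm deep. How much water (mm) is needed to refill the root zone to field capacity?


SMD = (FC - theta) * D
    = (0.37 - 0.3) * 450
    = 0.070 * 450
    = 31.50 mm


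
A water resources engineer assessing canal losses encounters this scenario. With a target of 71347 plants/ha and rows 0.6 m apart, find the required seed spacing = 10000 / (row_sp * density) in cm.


spacing = 10000 / (row_sp * density)
        = 10000 / (0.6 * 71347)
        = 10000 / 42808.20
        = 0.23360 m = 23.36 cm


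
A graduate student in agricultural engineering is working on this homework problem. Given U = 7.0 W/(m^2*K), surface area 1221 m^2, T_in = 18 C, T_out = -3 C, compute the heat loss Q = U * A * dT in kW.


dT = 18 - (-3) = 21 K
Q = U * A * dT
  = 7.0 * 1221 * 21
  = 179487 W = 179.49 kW


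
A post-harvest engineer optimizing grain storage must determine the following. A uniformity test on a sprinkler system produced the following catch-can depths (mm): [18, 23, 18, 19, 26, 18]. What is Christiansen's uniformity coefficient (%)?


xbar = 122 / 6 = 20.333
sum|xi - xbar| = 16.667
CU = 100 * (1 - 16.667 / (6 * 20.333))
   = 100 * (1 - 0.1366)
   = 86.34%


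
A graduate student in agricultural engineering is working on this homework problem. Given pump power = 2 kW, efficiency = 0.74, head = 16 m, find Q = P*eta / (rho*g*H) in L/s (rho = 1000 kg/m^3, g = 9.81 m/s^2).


Q = (P * 1000 * eta) / (rho * g * H)
  = (2 * 1000 * 0.74) / (1000 * 9.81 * 16)
  = 1480 / 156960
  = 0.00943 m^3/s = 9.43 L/s


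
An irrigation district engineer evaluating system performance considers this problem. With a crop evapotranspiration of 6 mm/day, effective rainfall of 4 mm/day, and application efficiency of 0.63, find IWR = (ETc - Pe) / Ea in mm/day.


IWR = (ETc - Pe) / Ea
    = (6 - 4) / 0.63
    = 2 / 0.63
    = 3.17 mm/day


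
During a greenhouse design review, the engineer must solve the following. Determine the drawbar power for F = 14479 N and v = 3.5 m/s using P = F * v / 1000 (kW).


P = F * v / 1000
  = 14479 * 3.5 / 1000
  = 50676.50 / 1000
  = 50.68 kW


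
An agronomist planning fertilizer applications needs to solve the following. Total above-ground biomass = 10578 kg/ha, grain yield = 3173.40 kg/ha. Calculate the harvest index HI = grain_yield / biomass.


HI = grain_yield / biomass
   = 3173.40 / 10578
   = 0.30


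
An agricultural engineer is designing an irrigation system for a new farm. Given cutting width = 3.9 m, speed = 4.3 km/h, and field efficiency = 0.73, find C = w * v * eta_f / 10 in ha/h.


C = w * v * eta_f / 10
  = 3.9 * 4.3 * 0.73 / 10
  = 12.24 / 10
  = 1.22 ha/h


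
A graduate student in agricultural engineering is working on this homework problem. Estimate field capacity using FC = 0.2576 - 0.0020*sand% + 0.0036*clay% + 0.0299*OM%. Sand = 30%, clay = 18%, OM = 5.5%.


FC = 0.2576 - 0.0020*30 + 0.0036*18 + 0.0299*5.5
   = 0.2576 - 0.0600 + 0.0648 + 0.1645
   = 0.4269


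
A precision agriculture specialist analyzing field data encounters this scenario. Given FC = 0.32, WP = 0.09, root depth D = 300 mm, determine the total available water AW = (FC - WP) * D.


AW = (FC - WP) * D
   = (0.32 - 0.09) * 300
   = 0.23 * 300
   = 69 mm


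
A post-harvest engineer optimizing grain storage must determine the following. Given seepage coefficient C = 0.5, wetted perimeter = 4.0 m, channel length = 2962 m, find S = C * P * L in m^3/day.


S = C * P * L
  = 0.5 * 4.0 * 2962
  = 5924 m^3/day


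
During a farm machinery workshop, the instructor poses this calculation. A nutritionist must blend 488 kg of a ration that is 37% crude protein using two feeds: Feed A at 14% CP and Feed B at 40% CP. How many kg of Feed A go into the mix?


parts_A = CP_b - target = 40 - 37 = 3
parts_B = target - CP_a = 37 - 14 = 23
total_parts = 3 + 23 = 26
Feed A = 488 * 3 / 26 = 56.31 kg
Feed B = 488 * 23 / 26 = 431.69 kg

56.31 kg


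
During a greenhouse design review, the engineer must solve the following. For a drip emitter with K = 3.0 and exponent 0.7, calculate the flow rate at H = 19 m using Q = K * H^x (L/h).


Q = K * H^x
  = 3.0 * 19^0.7
  = 3.0 * 7.8547
  = 23.56 L/h


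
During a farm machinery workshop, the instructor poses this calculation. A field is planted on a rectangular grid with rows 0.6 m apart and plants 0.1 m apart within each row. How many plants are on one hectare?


D = 10000 / (row_sp * plant_sp)
  = 10000 / (0.6 * 0.1)
  = 10000 / 0.0600
  = 166666.67 plants/ha


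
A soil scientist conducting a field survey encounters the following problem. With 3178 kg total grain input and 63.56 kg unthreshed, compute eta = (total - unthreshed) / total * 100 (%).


eta = (total - unthreshed) / total * 100
    = (3178 - 63.56) / 3178 * 100
    = 3114.44 / 3178 * 100
    = 98%


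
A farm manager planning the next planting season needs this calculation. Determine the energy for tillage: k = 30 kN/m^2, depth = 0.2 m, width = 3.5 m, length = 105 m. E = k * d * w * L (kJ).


E = k * d * w * L
  = 30 * 0.2 * 3.5 * 105
  = 2205 kJ


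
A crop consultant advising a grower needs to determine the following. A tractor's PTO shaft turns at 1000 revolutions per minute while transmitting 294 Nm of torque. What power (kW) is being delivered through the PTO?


P = 2*pi*n*T / 60000
  = 2*pi * 1000 * 294 / 60000
  = 1847256.48 / 60000
  = 30.79 kW


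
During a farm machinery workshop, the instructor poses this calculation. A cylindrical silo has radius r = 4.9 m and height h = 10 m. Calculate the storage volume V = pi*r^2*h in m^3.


V = pi * r^2 * h
  = pi * 4.9^2 * 10
  = pi * 24.01 * 10
  = 754.30 m^3


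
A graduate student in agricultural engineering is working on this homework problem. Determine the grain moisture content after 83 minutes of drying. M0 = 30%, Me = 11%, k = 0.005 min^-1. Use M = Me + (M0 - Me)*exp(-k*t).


M = Me + (M0 - Me) * e^(-k*t)
  = 11 + (30 - 11) * e^(-0.005*83)
  = 11 + 19 * e^(-0.415)
  = 11 + 19 * 0.66034
  = 11 + 12.5465
  = 23.55%


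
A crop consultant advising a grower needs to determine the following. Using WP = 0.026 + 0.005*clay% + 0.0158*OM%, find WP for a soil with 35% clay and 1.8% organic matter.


WP = 0.026 + 0.005*35 + 0.0158*1.8
   = 0.026 + 0.1750 + 0.0284
   = 0.2294


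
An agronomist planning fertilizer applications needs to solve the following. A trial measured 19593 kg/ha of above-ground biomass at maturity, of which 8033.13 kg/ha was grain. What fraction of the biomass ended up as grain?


HI = grain_yield / biomass
   = 8033.13 / 19593
   = 0.41


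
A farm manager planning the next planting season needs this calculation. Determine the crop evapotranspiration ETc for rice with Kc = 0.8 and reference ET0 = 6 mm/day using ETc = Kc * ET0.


ETc = Kc * ET0
    = 0.8 * 6
    = 4.80 mm/day


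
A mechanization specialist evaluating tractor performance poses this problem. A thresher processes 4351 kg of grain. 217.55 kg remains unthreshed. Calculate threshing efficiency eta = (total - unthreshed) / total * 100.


eta = (total - unthreshed) / total * 100
    = (4351 - 217.55) / 4351 * 100
    = 4133.45 / 4351 * 100
    = 95%


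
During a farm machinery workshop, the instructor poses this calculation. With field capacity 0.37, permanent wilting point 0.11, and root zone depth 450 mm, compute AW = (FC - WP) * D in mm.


AW = (FC - WP) * D
   = (0.37 - 0.11) * 450
   = 0.26 * 450
   = 117 mm


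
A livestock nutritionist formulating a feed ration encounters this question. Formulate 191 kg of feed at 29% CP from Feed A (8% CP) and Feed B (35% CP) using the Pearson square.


parts_A = CP_b - target = 35 - 29 = 6
parts_B = target - CP_a = 29 - 8 = 21
total_parts = 6 + 21 = 27
Feed A = 191 * 6 / 27 = 42.44 kg
Feed B = 191 * 21 / 27 = 148.56 kg

42.44 kg


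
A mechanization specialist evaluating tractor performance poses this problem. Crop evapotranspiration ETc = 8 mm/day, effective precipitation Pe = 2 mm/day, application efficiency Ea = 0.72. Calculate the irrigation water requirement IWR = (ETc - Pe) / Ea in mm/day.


IWR = (ETc - Pe) / Ea
    = (8 - 2) / 0.72
    = 6 / 0.72
    = 8.33 mm/day


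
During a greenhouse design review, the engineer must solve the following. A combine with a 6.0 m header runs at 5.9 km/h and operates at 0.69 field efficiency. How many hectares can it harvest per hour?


C = w * v * eta_f / 10
  = 6.0 * 5.9 * 0.69 / 10
  = 24.43 / 10
  = 2.44 ha/h


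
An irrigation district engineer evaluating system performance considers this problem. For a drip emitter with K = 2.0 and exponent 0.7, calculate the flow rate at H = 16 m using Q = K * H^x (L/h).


Q = K * H^x
  = 2.0 * 16^0.7
  = 2.0 * 6.9644
  = 13.93 L/h


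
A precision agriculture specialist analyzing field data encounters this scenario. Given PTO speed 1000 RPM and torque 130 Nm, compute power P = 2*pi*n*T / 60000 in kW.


P = 2*pi*n*T / 60000
  = 2*pi * 1000 * 130 / 60000
  = 816814.09 / 60000
  = 13.61 kW


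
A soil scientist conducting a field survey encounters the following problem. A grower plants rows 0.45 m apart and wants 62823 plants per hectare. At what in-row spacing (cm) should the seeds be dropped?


spacing = 10000 / (row_sp * density)
        = 10000 / (0.45 * 62823)
        = 10000 / 28270.35
        = 0.35373 m = 35.37 cm


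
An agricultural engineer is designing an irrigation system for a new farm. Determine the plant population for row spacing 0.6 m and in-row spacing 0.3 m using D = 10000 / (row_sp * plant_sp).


D = 10000 / (row_sp * plant_sp)
  = 10000 / (0.6 * 0.3)
  = 10000 / 0.1800
  = 55555.56 plants/ha


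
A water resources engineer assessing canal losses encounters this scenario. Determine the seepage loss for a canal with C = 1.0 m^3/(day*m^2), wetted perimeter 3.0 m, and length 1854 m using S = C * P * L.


S = C * P * L
  = 1.0 * 3.0 * 1854
  = 5562 m^3/day


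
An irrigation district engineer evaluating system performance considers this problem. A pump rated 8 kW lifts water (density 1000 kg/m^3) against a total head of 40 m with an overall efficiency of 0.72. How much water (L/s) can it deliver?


Q = (P * 1000 * eta) / (rho * g * H)
  = (8 * 1000 * 0.72) / (1000 * 9.81 * 40)
  = 5760 / 392400
  = 0.01468 m^3/s = 14.68 L/s


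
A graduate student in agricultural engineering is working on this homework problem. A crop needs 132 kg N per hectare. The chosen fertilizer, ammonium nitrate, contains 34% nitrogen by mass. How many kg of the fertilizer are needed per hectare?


Rate = N_required / (N_content / 100)
     = 132 / (34 / 100)
     = 132 / 0.34
     = 388.24 kg/ha


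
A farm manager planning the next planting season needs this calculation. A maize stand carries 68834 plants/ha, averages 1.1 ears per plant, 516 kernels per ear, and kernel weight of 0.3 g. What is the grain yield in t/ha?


Y = density * ears * kernels * kw
  = 68834 * 1.1 * 516 * 0.3 g/ha
  = 11721053.52 g/ha
  = 11721.05 kg/ha = 11.72 t/ha


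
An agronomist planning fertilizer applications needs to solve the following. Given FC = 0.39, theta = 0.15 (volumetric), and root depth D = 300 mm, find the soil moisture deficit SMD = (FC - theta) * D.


SMD = (FC - theta) * D
    = (0.39 - 0.15) * 300
    = 0.240 * 300
    = 72 mm


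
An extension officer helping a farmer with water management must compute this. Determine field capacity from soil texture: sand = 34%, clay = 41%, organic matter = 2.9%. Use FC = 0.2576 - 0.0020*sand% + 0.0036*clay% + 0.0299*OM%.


FC = 0.2576 - 0.0020*34 + 0.0036*41 + 0.0299*2.9
   = 0.2576 - 0.0680 + 0.1476 + 0.0867
   = 0.4239


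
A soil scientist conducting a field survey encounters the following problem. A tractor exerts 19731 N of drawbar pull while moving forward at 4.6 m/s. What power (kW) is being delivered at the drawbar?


P = F * v / 1000
  = 19731 * 4.6 / 1000
  = 90762.60 / 1000
  = 90.76 kW


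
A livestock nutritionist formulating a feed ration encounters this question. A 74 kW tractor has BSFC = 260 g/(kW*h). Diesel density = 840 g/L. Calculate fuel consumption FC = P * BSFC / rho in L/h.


FC = P * BSFC / rho_fuel
   = 74 * 260 / 840
   = 19240 / 840
   = 22.90 L/h


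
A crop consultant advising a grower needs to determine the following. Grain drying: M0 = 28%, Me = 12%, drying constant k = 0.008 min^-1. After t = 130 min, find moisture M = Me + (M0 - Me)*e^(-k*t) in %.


M = Me + (M0 - Me) * e^(-k*t)
  = 12 + (28 - 12) * e^(-0.008*130)
  = 12 + 16 * e^(-1.040)
  = 12 + 16 * 0.35345
  = 12 + 5.6553
  = 17.66%


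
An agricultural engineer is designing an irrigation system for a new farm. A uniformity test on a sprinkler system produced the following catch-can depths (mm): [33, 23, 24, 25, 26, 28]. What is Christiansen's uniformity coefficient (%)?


xbar = 159 / 6 = 26.500
sum|xi - xbar| = 16
CU = 100 * (1 - 16 / (6 * 26.500))
   = 100 * (1 - 0.1006)
   = 89.94%


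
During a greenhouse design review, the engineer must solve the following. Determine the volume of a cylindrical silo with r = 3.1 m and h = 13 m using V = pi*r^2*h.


V = pi * r^2 * h
  = pi * 3.1^2 * 13
  = pi * 9.61 * 13
  = 392.48 m^3


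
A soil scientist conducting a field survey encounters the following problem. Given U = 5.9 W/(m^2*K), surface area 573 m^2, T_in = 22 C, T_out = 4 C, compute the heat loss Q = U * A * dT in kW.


dT = 22 - (4) = 18 K
Q = U * A * dT
  = 5.9 * 573 * 18
  = 60852.60 W = 60.85 kW


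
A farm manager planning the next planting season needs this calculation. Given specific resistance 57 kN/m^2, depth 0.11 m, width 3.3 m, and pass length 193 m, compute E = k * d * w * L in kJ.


E = k * d * w * L
  = 57 * 0.11 * 3.3 * 193
  = 3993.36 kJ


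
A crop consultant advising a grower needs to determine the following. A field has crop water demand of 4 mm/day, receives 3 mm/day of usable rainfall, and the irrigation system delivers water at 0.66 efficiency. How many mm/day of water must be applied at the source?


IWR = (ETc - Pe) / Ea
    = (4 - 3) / 0.66
    = 1 / 0.66
    = 1.52 mm/day


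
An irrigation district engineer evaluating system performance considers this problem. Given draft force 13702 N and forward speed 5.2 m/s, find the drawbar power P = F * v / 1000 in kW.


P = F * v / 1000
  = 13702 * 5.2 / 1000
  = 71250.40 / 1000
  = 71.25 kW


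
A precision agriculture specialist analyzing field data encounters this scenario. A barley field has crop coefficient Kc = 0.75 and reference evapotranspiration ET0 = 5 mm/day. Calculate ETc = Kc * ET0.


ETc = Kc * ET0
    = 0.75 * 5
    = 3.75 mm/day


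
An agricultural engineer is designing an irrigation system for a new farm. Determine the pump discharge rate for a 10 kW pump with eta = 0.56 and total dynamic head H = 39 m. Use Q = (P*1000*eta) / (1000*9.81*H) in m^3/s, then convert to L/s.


Q = (P * 1000 * eta) / (rho * g * H)
  = (10 * 1000 * 0.56) / (1000 * 9.81 * 39)
  = 5600 / 382590
  = 0.01464 m^3/s = 14.64 L/s


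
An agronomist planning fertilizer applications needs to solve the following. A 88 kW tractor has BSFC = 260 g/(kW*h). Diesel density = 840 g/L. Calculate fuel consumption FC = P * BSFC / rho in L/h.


FC = P * BSFC / rho_fuel
   = 88 * 260 / 840
   = 22880 / 840
   = 27.24 L/h


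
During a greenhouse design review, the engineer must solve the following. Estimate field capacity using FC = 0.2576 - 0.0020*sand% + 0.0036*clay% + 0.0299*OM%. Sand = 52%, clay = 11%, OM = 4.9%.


FC = 0.2576 - 0.0020*52 + 0.0036*11 + 0.0299*4.9
   = 0.2576 - 0.1040 + 0.0396 + 0.1465
   = 0.3397


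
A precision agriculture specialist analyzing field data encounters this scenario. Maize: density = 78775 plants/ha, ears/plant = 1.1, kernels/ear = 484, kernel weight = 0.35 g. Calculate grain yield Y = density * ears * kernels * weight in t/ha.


Y = density * ears * kernels * kw
  = 78775 * 1.1 * 484 * 0.35 g/ha
  = 14678933.50 g/ha
  = 14678.93 kg/ha = 14.68 t/ha


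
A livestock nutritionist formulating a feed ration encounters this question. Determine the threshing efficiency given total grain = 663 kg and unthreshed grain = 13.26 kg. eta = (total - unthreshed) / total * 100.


eta = (total - unthreshed) / total * 100
    = (663 - 13.26) / 663 * 100
    = 649.74 / 663 * 100
    = 98%


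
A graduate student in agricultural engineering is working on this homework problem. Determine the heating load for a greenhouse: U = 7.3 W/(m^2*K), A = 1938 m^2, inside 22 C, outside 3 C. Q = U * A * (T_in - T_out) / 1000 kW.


dT = 22 - (3) = 19 K
Q = U * A * dT
  = 7.3 * 1938 * 19
  = 268800.60 W = 268.80 kW


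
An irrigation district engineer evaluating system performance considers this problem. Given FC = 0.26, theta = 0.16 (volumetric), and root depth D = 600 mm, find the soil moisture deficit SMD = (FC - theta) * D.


SMD = (FC - theta) * D
    = (0.26 - 0.16) * 600
    = 0.100 * 600
    = 60 mm


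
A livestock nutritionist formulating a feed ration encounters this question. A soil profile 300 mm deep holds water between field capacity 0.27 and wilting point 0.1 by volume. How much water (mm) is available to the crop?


AW = (FC - WP) * D
   = (0.27 - 0.1) * 300
   = 0.17 * 300
   = 51 mm


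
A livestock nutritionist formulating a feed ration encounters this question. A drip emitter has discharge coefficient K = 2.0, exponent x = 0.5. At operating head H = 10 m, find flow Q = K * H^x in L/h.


Q = K * H^x
  = 2.0 * 10^0.5
  = 2.0 * 3.1623
  = 6.32 L/h


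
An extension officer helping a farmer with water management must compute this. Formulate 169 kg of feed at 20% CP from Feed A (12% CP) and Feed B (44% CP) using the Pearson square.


parts_A = CP_b - target = 44 - 20 = 24
parts_B = target - CP_a = 20 - 12 = 8
total_parts = 24 + 8 = 32
Feed A = 169 * 24 / 32 = 126.75 kg
Feed B = 169 * 8 / 32 = 42.25 kg

126.75 kg


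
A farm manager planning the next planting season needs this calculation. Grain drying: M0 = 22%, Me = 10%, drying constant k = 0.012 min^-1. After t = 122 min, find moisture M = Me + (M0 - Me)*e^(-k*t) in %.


M = Me + (M0 - Me) * e^(-k*t)
  = 10 + (22 - 10) * e^(-0.012*122)
  = 10 + 12 * e^(-1.464)
  = 10 + 12 * 0.23131
  = 10 + 2.7757
  = 12.78%


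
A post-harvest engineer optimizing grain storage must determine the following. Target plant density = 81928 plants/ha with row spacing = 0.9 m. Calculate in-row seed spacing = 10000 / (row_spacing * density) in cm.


spacing = 10000 / (row_sp * density)
        = 10000 / (0.9 * 81928)
        = 10000 / 73735.20
        = 0.13562 m = 13.56 cm


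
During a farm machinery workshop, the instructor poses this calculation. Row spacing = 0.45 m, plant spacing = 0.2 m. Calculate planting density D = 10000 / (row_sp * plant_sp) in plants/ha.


D = 10000 / (row_sp * plant_sp)
  = 10000 / (0.45 * 0.2)
  = 10000 / 0.0900
  = 111111.11 plants/ha


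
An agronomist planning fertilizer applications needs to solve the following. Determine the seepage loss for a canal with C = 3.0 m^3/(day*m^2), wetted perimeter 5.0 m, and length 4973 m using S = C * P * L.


S = C * P * L
  = 3.0 * 5.0 * 4973
  = 74595 m^3/day


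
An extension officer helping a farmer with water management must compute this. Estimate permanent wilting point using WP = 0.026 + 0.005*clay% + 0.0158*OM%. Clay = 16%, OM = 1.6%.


WP = 0.026 + 0.005*16 + 0.0158*1.6
   = 0.026 + 0.0800 + 0.0253
   = 0.1313


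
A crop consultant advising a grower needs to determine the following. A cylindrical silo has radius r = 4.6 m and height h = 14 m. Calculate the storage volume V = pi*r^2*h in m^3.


V = pi * r^2 * h
  = pi * 4.6^2 * 14
  = pi * 21.16 * 14
  = 930.67 m^3


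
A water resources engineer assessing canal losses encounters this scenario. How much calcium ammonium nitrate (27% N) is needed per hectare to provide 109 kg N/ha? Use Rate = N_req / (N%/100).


Rate = N_required / (N_content / 100)
     = 109 / (27 / 100)
     = 109 / 0.27
     = 403.70 kg/ha


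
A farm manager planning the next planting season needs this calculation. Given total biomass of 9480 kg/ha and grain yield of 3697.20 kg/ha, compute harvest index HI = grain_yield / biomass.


HI = grain_yield / biomass
   = 3697.20 / 9480
   = 0.39


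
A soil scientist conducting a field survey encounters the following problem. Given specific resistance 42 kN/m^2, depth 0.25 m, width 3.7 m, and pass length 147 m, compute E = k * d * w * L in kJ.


E = k * d * w * L
  = 42 * 0.25 * 3.7 * 147
  = 5710.95 kJ


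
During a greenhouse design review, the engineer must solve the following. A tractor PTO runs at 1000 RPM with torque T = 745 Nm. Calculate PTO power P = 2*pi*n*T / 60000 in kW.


P = 2*pi*n*T / 60000
  = 2*pi * 1000 * 745 / 60000
  = 4680973.05 / 60000
  = 78.02 kW


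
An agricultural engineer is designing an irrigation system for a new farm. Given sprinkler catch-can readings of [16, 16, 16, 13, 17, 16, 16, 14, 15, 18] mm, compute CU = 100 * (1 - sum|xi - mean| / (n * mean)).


xbar = 157 / 10 = 15.700
sum|xi - xbar| = 10.200
CU = 100 * (1 - 10.200 / (10 * 15.700))
   = 100 * (1 - 0.0650)
   = 93.50%


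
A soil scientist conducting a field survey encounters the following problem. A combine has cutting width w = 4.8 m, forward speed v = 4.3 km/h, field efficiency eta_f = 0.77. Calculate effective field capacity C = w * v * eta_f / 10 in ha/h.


C = w * v * eta_f / 10
  = 4.8 * 4.3 * 0.77 / 10
  = 15.89 / 10
  = 1.59 ha/h


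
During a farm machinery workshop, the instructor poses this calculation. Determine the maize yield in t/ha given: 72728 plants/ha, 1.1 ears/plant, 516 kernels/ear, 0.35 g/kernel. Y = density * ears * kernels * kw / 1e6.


Y = density * ears * kernels * kw
  = 72728 * 1.1 * 516 * 0.35 g/ha
  = 14448144.48 g/ha
  = 14448.14 kg/ha = 14.45 t/ha


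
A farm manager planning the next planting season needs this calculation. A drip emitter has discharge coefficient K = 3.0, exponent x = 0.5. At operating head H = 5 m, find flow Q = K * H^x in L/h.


Q = K * H^x
  = 3.0 * 5^0.5
  = 3.0 * 2.2361
  = 6.71 L/h


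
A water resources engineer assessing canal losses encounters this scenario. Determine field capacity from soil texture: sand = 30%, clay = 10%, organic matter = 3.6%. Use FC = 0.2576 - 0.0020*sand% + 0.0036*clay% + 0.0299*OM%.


FC = 0.2576 - 0.0020*30 + 0.0036*10 + 0.0299*3.6
   = 0.2576 - 0.0600 + 0.0360 + 0.1076
   = 0.3412


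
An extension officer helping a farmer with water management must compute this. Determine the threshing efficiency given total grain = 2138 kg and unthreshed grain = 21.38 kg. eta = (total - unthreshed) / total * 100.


eta = (total - unthreshed) / total * 100
    = (2138 - 21.38) / 2138 * 100
    = 2116.62 / 2138 * 100
    = 99%


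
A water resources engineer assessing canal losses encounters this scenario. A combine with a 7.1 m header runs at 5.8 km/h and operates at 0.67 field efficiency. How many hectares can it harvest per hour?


C = w * v * eta_f / 10
  = 7.1 * 5.8 * 0.67 / 10
  = 27.59 / 10
  = 2.76 ha/h


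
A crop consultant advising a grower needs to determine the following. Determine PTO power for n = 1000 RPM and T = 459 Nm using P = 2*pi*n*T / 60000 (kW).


P = 2*pi*n*T / 60000
  = 2*pi * 1000 * 459 / 60000
  = 2883982.06 / 60000
  = 48.07 kW


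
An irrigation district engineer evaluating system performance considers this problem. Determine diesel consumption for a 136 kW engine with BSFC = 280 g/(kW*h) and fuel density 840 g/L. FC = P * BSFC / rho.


FC = P * BSFC / rho_fuel
   = 136 * 280 / 840
   = 38080 / 840
   = 45.33 L/h


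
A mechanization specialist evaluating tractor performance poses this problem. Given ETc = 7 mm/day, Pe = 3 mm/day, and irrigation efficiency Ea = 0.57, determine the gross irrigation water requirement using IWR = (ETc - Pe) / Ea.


IWR = (ETc - Pe) / Ea
    = (7 - 3) / 0.57
    = 4 / 0.57
    = 7.02 mm/day


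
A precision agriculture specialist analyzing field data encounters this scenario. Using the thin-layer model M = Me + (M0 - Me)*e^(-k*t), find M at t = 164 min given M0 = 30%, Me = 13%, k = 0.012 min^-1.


M = Me + (M0 - Me) * e^(-k*t)
  = 13 + (30 - 13) * e^(-0.012*164)
  = 13 + 17 * e^(-1.968)
  = 13 + 17 * 0.13974
  = 13 + 2.3755
  = 15.38%


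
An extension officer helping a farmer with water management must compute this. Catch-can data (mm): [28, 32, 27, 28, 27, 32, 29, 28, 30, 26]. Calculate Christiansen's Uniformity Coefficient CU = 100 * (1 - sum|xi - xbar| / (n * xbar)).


xbar = 287 / 10 = 28.700
sum|xi - xbar| = 16.400
CU = 100 * (1 - 16.400 / (10 * 28.700))
   = 100 * (1 - 0.0571)
   = 94.29%


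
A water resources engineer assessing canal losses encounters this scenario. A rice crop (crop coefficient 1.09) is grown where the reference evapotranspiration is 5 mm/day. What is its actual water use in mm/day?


ETc = Kc * ET0
    = 1.09 * 5
    = 5.45 mm/day


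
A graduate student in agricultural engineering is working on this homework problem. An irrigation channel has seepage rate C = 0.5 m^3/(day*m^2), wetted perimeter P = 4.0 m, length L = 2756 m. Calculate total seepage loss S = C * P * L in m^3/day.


S = C * P * L
  = 0.5 * 4.0 * 2756
  = 5512 m^3/day


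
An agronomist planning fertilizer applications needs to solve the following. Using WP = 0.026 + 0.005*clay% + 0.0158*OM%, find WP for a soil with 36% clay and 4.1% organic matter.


WP = 0.026 + 0.005*36 + 0.0158*4.1
   = 0.026 + 0.1800 + 0.0648
   = 0.2708


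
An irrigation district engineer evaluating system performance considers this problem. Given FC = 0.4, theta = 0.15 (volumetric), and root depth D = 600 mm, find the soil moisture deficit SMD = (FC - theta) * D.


SMD = (FC - theta) * D
    = (0.4 - 0.15) * 600
    = 0.250 * 600
    = 150 mm


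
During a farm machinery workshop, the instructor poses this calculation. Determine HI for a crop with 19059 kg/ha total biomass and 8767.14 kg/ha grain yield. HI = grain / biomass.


HI = grain_yield / biomass
   = 8767.14 / 19059
   = 0.46


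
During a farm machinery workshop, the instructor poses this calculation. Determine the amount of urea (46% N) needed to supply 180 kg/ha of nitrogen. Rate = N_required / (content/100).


Rate = N_required / (N_content / 100)
     = 180 / (46 / 100)
     = 180 / 0.46
     = 391.30 kg/ha


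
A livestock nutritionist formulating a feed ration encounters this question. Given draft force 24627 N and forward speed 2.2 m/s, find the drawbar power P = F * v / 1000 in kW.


P = F * v / 1000
  = 24627 * 2.2 / 1000
  = 54179.40 / 1000
  = 54.18 kW


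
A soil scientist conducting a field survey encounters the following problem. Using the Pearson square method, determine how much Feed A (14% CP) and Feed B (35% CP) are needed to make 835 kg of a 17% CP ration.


parts_A = CP_b - target = 35 - 17 = 18
parts_B = target - CP_a = 17 - 14 = 3
total_parts = 18 + 3 = 21
Feed A = 835 * 18 / 21 = 715.71 kg
Feed B = 835 * 3 / 21 = 119.29 kg

715.71 kg


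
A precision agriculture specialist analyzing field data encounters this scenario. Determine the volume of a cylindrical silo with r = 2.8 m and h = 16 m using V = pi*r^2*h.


V = pi * r^2 * h
  = pi * 2.8^2 * 16
  = pi * 7.84 * 16
  = 394.08 m^3


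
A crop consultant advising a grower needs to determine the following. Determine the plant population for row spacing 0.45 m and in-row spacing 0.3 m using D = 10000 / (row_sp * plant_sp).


D = 10000 / (row_sp * plant_sp)
  = 10000 / (0.45 * 0.3)
  = 10000 / 0.1350
  = 74074.07 plants/ha


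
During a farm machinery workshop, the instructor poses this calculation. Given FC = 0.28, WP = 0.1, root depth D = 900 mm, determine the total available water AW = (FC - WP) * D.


AW = (FC - WP) * D
   = (0.28 - 0.1) * 900
   = 0.18 * 900
   = 162 mm


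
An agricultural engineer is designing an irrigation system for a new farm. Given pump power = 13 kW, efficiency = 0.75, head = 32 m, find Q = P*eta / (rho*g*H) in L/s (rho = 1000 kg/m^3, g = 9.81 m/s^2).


Q = (P * 1000 * eta) / (rho * g * H)
  = (13 * 1000 * 0.75) / (1000 * 9.81 * 32)
  = 9750 / 313920
  = 0.03106 m^3/s = 31.06 L/s


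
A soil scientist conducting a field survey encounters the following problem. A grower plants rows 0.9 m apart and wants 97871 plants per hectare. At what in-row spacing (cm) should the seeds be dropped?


spacing = 10000 / (row_sp * density)
        = 10000 / (0.9 * 97871)
        = 10000 / 88083.90
        = 0.11353 m = 11.35 cm


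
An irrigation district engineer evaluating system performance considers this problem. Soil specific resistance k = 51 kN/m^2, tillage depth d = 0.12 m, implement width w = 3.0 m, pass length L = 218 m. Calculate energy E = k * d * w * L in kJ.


E = k * d * w * L
  = 51 * 0.12 * 3.0 * 218
  = 4002.48 kJ


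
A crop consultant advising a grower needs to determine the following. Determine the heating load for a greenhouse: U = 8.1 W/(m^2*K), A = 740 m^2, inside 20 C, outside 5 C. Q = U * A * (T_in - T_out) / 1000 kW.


dT = 20 - (5) = 15 K
Q = U * A * dT
  = 8.1 * 740 * 15
  = 89910 W = 89.91 kW


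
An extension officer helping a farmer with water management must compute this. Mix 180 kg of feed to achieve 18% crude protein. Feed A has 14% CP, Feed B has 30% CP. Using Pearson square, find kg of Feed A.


parts_A = CP_b - target = 30 - 18 = 12
parts_B = target - CP_a = 18 - 14 = 4
total_parts = 12 + 4 = 16
Feed A = 180 * 12 / 16 = 135 kg
Feed B = 180 * 4 / 16 = 45 kg

135 kg


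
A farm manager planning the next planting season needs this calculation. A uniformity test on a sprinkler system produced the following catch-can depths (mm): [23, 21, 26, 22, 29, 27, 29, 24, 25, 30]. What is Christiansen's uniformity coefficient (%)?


xbar = 256 / 10 = 25.600
sum|xi - xbar| = 26
CU = 100 * (1 - 26 / (10 * 25.600))
   = 100 * (1 - 0.1016)
   = 89.84%
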